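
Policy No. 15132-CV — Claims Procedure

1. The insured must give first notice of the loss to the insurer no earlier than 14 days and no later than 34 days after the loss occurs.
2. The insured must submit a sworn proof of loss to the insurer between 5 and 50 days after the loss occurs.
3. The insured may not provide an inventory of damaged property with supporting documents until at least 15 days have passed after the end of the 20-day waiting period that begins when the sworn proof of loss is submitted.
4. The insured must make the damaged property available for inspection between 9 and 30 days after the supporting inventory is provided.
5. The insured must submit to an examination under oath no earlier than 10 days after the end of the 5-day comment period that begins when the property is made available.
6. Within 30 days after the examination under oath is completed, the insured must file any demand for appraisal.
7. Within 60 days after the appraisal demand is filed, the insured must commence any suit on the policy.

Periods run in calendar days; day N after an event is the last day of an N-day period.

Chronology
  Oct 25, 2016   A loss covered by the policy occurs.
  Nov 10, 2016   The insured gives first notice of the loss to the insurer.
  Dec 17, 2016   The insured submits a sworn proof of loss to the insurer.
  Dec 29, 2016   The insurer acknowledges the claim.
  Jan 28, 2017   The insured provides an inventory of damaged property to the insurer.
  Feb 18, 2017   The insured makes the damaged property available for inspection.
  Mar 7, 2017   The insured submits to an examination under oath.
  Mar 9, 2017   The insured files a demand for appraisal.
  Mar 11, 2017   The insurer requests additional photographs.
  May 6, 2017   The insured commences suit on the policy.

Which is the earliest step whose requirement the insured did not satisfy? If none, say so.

Step 2

Step 1 — 14 and 34 days from Oct 25, 2016 (when the loss occurs) are Nov 8, 2016 and Nov 28, 2016 respectively; Nov 10, 2016 falls inside that range.
Step 2 — 5 and 50 days from Oct 25, 2016 (when the loss occurs) are Oct 30, 2016 and Dec 14, 2016 respectively; Dec 17, 2016 is 3 days past the end of the window.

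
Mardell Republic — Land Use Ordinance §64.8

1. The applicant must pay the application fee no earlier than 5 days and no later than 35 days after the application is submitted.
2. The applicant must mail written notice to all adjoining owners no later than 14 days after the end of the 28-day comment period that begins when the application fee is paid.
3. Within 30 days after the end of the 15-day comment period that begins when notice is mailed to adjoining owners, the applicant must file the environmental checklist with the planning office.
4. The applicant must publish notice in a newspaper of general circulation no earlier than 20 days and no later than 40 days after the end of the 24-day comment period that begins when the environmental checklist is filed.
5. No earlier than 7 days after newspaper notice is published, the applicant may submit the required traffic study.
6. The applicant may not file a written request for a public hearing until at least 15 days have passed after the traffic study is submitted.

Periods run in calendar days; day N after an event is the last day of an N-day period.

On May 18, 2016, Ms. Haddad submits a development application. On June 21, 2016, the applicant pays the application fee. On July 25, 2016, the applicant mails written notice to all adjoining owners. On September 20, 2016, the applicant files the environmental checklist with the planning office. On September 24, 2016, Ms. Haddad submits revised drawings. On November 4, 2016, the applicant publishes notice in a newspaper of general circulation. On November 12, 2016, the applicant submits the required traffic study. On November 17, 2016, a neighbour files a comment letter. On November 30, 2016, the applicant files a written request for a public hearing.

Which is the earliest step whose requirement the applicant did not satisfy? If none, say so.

Step 1: the window is 5–35 days after May 18, 2016 (when the application is submitted), so May 23, 2016 through June 22, 2016; done June 21, 2016 — within the window.
Step 2: 14 days after July 19, 2016 (end of the 28-day comment period, which began when the application fee is paid on June 21, 2016) is August 2, 2016; completed July 25, 2016, before the deadline.
Step 3: 30 days after August 9, 2016 (end of the 15-day comment period, which began when notice is mailed to adjoining owners on July 25, 2016) is September 8, 2016; September 20, 2016 misses that deadline by 12 days.
The procedure was therefore not followed at step 3.

Step 3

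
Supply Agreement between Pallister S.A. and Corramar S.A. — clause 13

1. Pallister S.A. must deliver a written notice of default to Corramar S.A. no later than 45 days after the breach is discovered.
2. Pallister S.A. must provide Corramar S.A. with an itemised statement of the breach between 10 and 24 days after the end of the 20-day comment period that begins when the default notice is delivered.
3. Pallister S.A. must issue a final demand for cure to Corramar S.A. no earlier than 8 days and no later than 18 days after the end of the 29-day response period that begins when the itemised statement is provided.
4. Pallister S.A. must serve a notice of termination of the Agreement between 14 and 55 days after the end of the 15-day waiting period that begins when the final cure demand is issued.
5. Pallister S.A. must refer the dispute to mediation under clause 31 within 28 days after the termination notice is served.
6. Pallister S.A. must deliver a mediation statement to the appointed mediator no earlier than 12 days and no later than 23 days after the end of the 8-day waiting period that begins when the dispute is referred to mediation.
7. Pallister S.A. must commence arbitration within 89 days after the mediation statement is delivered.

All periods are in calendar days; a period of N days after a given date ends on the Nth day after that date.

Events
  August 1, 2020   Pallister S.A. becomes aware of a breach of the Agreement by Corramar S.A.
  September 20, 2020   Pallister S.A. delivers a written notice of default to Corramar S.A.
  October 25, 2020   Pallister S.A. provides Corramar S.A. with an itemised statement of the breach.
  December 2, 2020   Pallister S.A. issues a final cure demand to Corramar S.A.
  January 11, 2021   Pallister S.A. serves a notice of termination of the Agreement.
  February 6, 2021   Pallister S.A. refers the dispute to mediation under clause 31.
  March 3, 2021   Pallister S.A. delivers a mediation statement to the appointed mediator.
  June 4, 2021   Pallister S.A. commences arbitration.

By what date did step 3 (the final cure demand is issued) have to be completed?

December 11, 2020

The itemised statement is provided on October 25, 2020; the 29-day response period therefore ends November 23, 2020, and step 3 runs from that date. The window is 8–18 days after November 23, 2020; it closes on December 11, 2020.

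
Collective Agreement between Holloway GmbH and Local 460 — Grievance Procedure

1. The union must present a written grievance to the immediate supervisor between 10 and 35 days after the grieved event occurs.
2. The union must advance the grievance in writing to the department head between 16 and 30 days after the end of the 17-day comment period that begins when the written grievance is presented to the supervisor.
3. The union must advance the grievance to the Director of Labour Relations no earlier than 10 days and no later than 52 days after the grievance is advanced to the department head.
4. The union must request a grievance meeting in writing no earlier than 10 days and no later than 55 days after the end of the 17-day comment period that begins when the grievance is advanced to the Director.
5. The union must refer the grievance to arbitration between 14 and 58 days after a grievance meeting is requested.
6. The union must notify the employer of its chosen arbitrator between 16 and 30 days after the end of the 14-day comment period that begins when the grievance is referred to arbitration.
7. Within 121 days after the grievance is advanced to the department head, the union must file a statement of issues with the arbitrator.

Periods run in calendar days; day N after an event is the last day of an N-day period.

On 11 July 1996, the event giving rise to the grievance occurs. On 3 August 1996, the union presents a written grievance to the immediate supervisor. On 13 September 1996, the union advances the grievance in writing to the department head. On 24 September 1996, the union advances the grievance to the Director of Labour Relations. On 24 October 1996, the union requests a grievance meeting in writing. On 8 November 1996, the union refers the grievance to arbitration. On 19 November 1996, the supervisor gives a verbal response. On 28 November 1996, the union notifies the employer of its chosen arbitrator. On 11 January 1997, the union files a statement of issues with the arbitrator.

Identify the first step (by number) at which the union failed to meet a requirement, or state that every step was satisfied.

Step 6

Step 1: the window is 10–35 days after 11 July 1996 (when the grieved event occurs), so 21 July 1996 through 15 August 1996; done 3 August 1996, which is between those dates.
Step 2: the window is 16–30 days after 20 August 1996 (end of the 17-day comment period, which began when the written grievance is presented to the supervisor on 3 August 1996), so 5 September 1996 through 19 September 1996; done 13 September 1996, which is between those dates.
Step 3: the window is 10–52 days after 13 September 1996 (when the grievance is advanced to the department head), so 23 September 1996 through 4 November 1996; done 24 September 1996, which is between those dates.
Step 4: the window is 10–55 days after 11 October 1996 (end of the 17-day comment period, which began when the grievance is advanced to the Director on 24 September 1996), so 21 October 1996 through 5 December 1996; 24 October 1996 falls inside that range.
Step 5: the window is 14–58 days after 24 October 1996 (when a grievance meeting is requested), so 7 November 1996 through 21 December 1996; done 8 November 1996 — within the window.
Step 6: the window is 16–30 days after 22 November 1996 (end of the 14-day comment period, which began when the grievance is referred to arbitration on 8 November 1996), so 8 December 1996 through 22 December 1996; done 28 November 1996 — 10 days before the window opened.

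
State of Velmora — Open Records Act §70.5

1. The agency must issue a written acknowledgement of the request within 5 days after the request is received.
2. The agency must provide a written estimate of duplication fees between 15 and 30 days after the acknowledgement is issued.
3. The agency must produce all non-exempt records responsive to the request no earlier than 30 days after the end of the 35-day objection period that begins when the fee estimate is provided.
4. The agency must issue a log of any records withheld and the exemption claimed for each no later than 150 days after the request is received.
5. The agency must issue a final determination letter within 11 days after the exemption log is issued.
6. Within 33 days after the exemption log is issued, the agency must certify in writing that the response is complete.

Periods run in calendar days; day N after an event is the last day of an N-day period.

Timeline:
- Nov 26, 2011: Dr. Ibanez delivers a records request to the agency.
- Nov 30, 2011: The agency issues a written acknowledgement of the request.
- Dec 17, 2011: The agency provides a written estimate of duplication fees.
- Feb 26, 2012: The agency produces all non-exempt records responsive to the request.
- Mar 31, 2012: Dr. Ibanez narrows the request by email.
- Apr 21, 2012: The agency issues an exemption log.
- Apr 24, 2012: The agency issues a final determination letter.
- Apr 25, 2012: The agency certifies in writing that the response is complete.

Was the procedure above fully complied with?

Yes

Step 1: 5 days after Nov 26, 2011 (when the request is received) is Dec 1, 2011; completed Nov 30, 2011, before the deadline.
Step 2: the window is 15–30 days after Nov 30, 2011 (when the acknowledgement is issued), so Dec 15, 2011 through Dec 30, 2011; done Dec 17, 2011 — within the window.
Step 3: the earliest permitted date is 30 days after Jan 21, 2012 (end of the 35-day objection period, which began when the fee estimate is provided on Dec 17, 2011), i.e. Feb 20, 2012; done Feb 26, 2012 — permitted.
Step 4: 150 days after Nov 26, 2011 (when the request is received) is Apr 24, 2012; done Apr 21, 2012 — timely.
Step 5: 11 days after Apr 21, 2012 (when the exemption log is issued) is May 2, 2012; done Apr 24, 2012 — timely.
Step 6: 33 days after Apr 21, 2012 (when the exemption log is issued) is May 24, 2012; done Apr 25, 2012 — timely.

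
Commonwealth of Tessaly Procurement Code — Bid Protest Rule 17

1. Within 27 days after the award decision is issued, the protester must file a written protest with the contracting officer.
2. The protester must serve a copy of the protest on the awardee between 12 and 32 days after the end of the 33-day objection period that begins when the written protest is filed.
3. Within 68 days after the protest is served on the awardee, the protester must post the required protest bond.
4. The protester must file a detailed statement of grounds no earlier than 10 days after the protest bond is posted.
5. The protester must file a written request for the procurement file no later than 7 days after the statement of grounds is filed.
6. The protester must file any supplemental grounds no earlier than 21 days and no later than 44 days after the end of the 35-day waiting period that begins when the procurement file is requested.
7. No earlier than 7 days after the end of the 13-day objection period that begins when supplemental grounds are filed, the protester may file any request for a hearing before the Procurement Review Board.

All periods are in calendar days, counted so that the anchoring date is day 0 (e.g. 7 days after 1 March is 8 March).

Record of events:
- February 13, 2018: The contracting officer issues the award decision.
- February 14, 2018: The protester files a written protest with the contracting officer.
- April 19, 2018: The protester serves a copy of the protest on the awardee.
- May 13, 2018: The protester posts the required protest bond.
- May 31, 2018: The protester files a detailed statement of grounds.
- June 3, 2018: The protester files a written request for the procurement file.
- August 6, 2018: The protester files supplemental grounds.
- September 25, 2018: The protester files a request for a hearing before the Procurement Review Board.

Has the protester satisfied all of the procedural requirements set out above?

Yes

Step 1 — counting 27 days from February 13, 2018 (when the award decision is issued) gives a deadline of March 12, 2018; completed February 14, 2018, before the deadline.
Step 2 — 12 and 32 days from March 19, 2018 (end of the 33-day objection period, which began when the written protest is filed on February 14, 2018) are March 31, 2018 and April 20, 2018 respectively; done April 19, 2018, which is between those dates.
Step 3 — counting 68 days from April 19, 2018 (when the protest is served on the awardee) gives a deadline of June 26, 2018; May 13, 2018 is within that limit.
Step 4 — must wait 10 days from May 13, 2018 (when the protest bond is posted), so not before May 23, 2018; May 31, 2018 is on or after that date.
Step 5 — counting 7 days from May 31, 2018 (when the statement of grounds is filed) gives a deadline of June 7, 2018; completed June 3, 2018, before the deadline.
Step 6 — 21 and 44 days from July 8, 2018 (end of the 35-day waiting period, which began when the procurement file is requested on June 3, 2018) are July 29, 2018 and August 21, 2018 respectively; done August 6, 2018, which is between those dates.
Step 7 — must wait 7 days from August 19, 2018 (end of the 13-day objection period, which began when supplemental grounds are filed on August 6, 2018), so not before August 26, 2018; September 25, 2018 is on or after that date.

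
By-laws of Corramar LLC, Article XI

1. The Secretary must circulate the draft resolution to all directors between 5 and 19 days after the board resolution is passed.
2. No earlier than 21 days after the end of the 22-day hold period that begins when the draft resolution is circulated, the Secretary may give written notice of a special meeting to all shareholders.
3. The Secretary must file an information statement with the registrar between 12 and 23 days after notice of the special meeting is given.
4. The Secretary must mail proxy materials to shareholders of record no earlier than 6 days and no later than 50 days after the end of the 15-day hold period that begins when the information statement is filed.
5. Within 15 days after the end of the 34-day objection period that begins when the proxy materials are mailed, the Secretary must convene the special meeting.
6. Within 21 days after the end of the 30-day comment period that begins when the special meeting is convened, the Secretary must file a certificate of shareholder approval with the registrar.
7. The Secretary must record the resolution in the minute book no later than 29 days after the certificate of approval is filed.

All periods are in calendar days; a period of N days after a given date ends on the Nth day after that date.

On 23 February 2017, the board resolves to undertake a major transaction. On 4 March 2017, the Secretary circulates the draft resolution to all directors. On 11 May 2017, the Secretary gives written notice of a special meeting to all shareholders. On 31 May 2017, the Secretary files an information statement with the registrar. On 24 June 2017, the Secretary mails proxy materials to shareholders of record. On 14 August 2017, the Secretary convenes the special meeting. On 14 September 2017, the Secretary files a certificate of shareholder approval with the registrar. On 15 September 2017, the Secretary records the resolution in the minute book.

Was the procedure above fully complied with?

No

Step 1 — 5 and 19 days from 23 February 2017 (when the board resolution is passed) are 28 February 2017 and 14 March 2017 respectively; done 4 March 2017, which is between those dates.
Step 2 — must wait 21 days from 26 March 2017 (end of the 22-day hold period, which began when the draft resolution is circulated on 4 March 2017), so not before 16 April 2017; done 11 May 2017 — permitted.
Step 3 — 12 and 23 days from 11 May 2017 (when notice of the special meeting is given) are 23 May 2017 and 3 June 2017 respectively; 31 May 2017 falls inside that range.
Step 4 — 6 and 50 days from 15 June 2017 (end of the 15-day hold period, which began when the information statement is filed on 31 May 2017) are 21 June 2017 and 4 August 2017 respectively; done 24 June 2017, which is between those dates.
Step 5 — counting 15 days from 28 July 2017 (end of the 34-day objection period, which began when the proxy materials are mailed on 24 June 2017) gives a deadline of 12 August 2017; not done until 14 August 2017, 2 days after the deadline.
The procedure was therefore not followed at step 5.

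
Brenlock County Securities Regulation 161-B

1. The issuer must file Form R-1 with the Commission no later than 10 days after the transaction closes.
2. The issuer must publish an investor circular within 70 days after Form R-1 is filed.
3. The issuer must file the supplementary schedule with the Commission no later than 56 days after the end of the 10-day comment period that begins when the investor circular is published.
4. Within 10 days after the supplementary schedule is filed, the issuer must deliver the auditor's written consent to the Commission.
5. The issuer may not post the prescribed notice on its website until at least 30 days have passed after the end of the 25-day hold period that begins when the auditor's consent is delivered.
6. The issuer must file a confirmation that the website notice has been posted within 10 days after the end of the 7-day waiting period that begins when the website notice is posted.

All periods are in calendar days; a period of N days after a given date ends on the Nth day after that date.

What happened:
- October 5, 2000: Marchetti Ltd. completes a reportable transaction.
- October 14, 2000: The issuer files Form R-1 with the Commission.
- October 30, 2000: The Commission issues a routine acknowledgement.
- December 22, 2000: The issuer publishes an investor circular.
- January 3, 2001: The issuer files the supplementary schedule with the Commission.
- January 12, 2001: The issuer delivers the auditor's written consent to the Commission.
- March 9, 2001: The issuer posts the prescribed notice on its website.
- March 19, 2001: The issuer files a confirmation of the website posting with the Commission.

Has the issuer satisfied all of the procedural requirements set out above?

Step 1 — counting 10 days from October 5, 2000 (when the transaction closes) gives a deadline of October 15, 2000; done October 14, 2000 — timely.
Step 2 — counting 70 days from October 14, 2000 (when Form R-1 is filed) gives a deadline of December 23, 2000; completed December 22, 2000, before the deadline.
Step 3 — counting 56 days from January 1, 2001 (end of the 10-day comment period, which began when the investor circular is published on December 22, 2000) gives a deadline of February 26, 2001; completed January 3, 2001, before the deadline.
Step 4 — counting 10 days from January 3, 2001 (when the supplementary schedule is filed) gives a deadline of January 13, 2001; completed January 12, 2001, before the deadline.
Step 5 — must wait 30 days from February 6, 2001 (end of the 25-day hold period, which began when the auditor's consent is delivered on January 12, 2001), so not before March 8, 2001; done March 9, 2001 — permitted.
Step 6 — counting 10 days from March 16, 2001 (end of the 7-day waiting period, which began when the website notice is posted on March 9, 2001) gives a deadline of March 26, 2001; completed March 19, 2001, before the deadline.

Yes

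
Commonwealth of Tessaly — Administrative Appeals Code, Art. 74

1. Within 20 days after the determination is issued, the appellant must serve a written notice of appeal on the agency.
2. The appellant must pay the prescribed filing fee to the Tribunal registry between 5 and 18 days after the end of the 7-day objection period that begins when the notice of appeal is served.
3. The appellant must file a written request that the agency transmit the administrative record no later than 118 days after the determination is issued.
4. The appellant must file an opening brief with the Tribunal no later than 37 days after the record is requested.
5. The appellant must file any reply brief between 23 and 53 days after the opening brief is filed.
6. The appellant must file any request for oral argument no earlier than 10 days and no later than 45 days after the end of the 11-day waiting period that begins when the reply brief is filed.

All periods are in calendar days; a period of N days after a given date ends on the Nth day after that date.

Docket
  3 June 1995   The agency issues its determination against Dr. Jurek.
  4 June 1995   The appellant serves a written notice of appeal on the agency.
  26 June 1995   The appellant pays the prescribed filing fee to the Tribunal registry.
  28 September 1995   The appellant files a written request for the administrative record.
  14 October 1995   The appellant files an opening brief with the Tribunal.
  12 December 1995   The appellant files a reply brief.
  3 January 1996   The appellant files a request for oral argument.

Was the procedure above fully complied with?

No

Step 1 — counting 20 days from 3 June 1995 (when the determination is issued) gives a deadline of 23 June 1995; completed 4 June 1995, before the deadline.
Step 2 — 5 and 18 days from 11 June 1995 (end of the 7-day objection period, which began when the notice of appeal is served on 4 June 1995) are 16 June 1995 and 29 June 1995 respectively; done 26 June 1995, which is between those dates.
Step 3 — counting 118 days from 3 June 1995 (when the determination is issued) gives a deadline of 29 September 1995; done 28 September 1995 — timely.
Step 4 — counting 37 days from 28 September 1995 (when the record is requested) gives a deadline of 4 November 1995; completed 14 October 1995, before the deadline.
Step 5 — 23 and 53 days from 14 October 1995 (when the opening brief is filed) are 6 November 1995 and 6 December 1995 respectively; done 12 December 1995 — 6 days after the window closed.
That is the first point of non-compliance.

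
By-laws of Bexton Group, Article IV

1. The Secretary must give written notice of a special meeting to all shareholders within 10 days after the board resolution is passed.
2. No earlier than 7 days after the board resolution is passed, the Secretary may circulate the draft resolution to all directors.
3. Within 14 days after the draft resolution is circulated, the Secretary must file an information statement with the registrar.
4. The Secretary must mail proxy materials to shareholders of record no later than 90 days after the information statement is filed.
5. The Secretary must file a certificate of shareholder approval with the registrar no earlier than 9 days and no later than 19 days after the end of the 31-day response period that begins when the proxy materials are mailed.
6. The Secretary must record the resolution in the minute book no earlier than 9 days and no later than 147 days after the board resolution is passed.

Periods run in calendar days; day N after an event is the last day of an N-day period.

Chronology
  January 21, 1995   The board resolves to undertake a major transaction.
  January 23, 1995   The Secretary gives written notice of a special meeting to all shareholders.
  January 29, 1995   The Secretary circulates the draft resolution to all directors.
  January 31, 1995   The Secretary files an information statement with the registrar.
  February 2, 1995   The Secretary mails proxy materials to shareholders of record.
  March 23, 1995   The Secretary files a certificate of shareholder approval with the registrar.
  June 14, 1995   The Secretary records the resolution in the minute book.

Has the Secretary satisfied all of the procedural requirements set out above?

Step 1: 10 days after January 21, 1995 (when the board resolution is passed) is January 31, 1995; completed January 23, 1995, before the deadline.
Step 2: the earliest permitted date is 7 days after January 21, 1995 (when the board resolution is passed), i.e. January 28, 1995; January 29, 1995 is on or after that date.
Step 3: 14 days after January 29, 1995 (when the draft resolution is circulated) is February 12, 1995; January 31, 1995 is within that limit.
Step 4: 90 days after January 31, 1995 (when the information statement is filed) is May 1, 1995; February 2, 1995 is within that limit.
Step 5: the window is 9–19 days after March 5, 1995 (end of the 31-day response period, which began when the proxy materials are mailed on February 2, 1995), so March 14, 1995 through March 24, 1995; March 23, 1995 falls inside that range.
Step 6: the window is 9–147 days after January 21, 1995 (when the board resolution is passed), so January 30, 1995 through June 17, 1995; June 14, 1995 falls inside that range.

Yes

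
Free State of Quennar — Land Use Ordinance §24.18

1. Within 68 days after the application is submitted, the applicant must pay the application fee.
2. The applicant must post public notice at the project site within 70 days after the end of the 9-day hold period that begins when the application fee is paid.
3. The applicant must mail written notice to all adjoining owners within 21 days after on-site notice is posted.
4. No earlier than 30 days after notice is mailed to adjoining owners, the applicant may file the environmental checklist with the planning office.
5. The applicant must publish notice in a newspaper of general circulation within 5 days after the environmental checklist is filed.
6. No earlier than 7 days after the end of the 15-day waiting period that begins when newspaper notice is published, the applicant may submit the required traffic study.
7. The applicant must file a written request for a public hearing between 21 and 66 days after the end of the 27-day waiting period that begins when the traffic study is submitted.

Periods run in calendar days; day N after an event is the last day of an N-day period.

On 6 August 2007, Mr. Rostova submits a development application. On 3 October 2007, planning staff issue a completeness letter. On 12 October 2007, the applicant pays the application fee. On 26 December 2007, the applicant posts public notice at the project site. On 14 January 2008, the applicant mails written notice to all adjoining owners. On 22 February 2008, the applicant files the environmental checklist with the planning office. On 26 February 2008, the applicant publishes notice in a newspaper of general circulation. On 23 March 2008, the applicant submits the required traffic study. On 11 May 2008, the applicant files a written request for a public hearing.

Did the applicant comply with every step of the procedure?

(1) due by 6 August 2007 + 68 days = 13 October 2007; completed 12 October 2007, before the deadline.
(2) due by 21 October 2007 + 70 days = 30 December 2007; 26 December 2007 is within that limit.
(3) due by 26 December 2007 + 21 days = 16 January 2008; done 14 January 2008 — timely.
(4) permitted from 14 January 2008 + 30 days = 13 February 2008 onward; 22 February 2008 is on or after that date.
(5) due by 22 February 2008 + 5 days = 27 February 2008; 26 February 2008 is within that limit.
(6) permitted from 12 March 2008 + 7 days = 19 March 2008 onward; done 23 March 2008, after the minimum wait.
(7) the permitted window runs from 19 April 2008 + 21 = 10 May 2008 to 19 April 2008 + 66 = 24 June 2008; done 11 May 2008, which is between those dates.

Yes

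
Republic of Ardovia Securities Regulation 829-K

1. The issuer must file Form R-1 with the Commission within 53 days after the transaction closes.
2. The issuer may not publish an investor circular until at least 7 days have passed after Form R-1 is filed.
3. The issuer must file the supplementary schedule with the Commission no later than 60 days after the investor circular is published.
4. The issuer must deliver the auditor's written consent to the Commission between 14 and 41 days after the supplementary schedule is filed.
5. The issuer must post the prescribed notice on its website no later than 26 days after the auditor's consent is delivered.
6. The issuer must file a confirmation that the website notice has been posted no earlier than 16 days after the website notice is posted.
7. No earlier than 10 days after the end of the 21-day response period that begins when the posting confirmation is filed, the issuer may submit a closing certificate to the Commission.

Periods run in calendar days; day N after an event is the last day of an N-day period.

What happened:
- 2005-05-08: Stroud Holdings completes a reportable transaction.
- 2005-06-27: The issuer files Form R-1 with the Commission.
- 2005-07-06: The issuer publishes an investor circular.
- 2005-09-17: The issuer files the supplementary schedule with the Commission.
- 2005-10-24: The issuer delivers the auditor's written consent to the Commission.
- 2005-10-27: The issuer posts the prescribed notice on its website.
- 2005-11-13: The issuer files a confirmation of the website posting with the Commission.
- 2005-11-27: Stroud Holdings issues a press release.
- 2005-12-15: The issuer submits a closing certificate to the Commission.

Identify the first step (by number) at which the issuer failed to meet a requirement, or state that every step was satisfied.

Step 1: 53 days after 2005-05-08 (when the transaction closes) is 2005-06-30; done 2005-06-27 — timely.
Step 2: the earliest permitted date is 7 days after 2005-06-27 (when Form R-1 is filed), i.e. 2005-07-04; done 2005-07-06 — permitted.
Step 3: 60 days after 2005-07-06 (when the investor circular is published) is 2005-09-04; not done until 2005-09-17, 13 days after the deadline.
That is the first point of non-compliance.

Step 3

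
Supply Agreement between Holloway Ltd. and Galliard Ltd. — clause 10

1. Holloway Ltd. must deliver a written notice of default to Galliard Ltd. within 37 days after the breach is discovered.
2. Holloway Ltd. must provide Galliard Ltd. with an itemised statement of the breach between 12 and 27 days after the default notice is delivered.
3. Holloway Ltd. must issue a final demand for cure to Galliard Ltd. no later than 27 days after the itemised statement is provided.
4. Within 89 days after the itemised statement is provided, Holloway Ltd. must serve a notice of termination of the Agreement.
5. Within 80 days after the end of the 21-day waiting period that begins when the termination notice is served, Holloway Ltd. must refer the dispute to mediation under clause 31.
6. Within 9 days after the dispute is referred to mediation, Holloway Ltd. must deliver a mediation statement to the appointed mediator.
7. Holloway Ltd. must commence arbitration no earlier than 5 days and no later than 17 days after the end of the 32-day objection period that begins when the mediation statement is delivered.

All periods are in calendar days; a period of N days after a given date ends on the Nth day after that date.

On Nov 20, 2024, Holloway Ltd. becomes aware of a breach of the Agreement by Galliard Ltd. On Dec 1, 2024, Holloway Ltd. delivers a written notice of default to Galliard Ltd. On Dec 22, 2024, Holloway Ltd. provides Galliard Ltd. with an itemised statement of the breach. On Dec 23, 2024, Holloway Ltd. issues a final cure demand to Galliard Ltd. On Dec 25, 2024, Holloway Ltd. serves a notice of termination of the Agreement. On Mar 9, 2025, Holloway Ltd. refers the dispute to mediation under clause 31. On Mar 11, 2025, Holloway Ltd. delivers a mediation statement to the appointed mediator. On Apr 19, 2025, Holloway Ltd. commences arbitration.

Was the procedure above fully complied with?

Yes

Step 1: 37 days after Nov 20, 2024 (when the breach is discovered) is Dec 27, 2024; completed Dec 1, 2024, before the deadline.
Step 2: the window is 12–27 days after Dec 1, 2024 (when the default notice is delivered), so Dec 13, 2024 through Dec 28, 2024; done Dec 22, 2024, which is between those dates.
Step 3: 27 days after Dec 22, 2024 (when the itemised statement is provided) is Jan 18, 2025; done Dec 23, 2024 — timely.
Step 4: 89 days after Dec 22, 2024 (when the itemised statement is provided) is Mar 21, 2025; done Dec 25, 2024 — timely.
Step 5: 80 days after Jan 15, 2025 (end of the 21-day waiting period, which began when the termination notice is served on Dec 25, 2024) is Apr 5, 2025; completed Mar 9, 2025, before the deadline.
Step 6: 9 days after Mar 9, 2025 (when the dispute is referred to mediation) is Mar 18, 2025; done Mar 11, 2025 — timely.
Step 7: the window is 5–17 days after Apr 12, 2025 (end of the 32-day objection period, which began when the mediation statement is delivered on Mar 11, 2025), so Apr 17, 2025 through Apr 29, 2025; done Apr 19, 2025, which is between those dates.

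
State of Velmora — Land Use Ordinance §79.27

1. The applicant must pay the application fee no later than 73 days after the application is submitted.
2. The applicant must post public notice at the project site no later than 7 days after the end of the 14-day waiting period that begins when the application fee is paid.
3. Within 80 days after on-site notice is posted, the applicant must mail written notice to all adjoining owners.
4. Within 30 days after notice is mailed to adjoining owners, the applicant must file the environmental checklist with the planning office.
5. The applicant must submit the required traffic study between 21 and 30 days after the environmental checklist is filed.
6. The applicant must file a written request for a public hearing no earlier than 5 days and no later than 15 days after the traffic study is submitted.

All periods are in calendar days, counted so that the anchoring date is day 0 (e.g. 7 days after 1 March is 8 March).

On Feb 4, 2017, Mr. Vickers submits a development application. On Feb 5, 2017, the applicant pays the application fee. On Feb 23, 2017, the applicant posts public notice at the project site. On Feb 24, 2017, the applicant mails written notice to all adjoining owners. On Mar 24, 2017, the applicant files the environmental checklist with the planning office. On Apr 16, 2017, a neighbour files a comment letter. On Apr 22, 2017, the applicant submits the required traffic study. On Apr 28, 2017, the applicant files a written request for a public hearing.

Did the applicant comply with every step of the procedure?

Yes

Step 1 — counting 73 days from Feb 4, 2017 (when the application is submitted) gives a deadline of Apr 18, 2017; completed Feb 5, 2017, before the deadline.
Step 2 — counting 7 days from Feb 19, 2017 (end of the 14-day waiting period, which began when the application fee is paid on Feb 5, 2017) gives a deadline of Feb 26, 2017; Feb 23, 2017 is within that limit.
Step 3 — counting 80 days from Feb 23, 2017 (when on-site notice is posted) gives a deadline of May 14, 2017; Feb 24, 2017 is within that limit.
Step 4 — counting 30 days from Feb 24, 2017 (when notice is mailed to adjoining owners) gives a deadline of Mar 26, 2017; Mar 24, 2017 is within that limit.
Step 5 — 21 and 30 days from Mar 24, 2017 (when the environmental checklist is filed) are Apr 14, 2017 and Apr 23, 2017 respectively; done Apr 22, 2017 — within the window.
Step 6 — 5 and 15 days from Apr 22, 2017 (when the traffic study is submitted) are Apr 27, 2017 and May 7, 2017 respectively; Apr 28, 2017 falls inside that range.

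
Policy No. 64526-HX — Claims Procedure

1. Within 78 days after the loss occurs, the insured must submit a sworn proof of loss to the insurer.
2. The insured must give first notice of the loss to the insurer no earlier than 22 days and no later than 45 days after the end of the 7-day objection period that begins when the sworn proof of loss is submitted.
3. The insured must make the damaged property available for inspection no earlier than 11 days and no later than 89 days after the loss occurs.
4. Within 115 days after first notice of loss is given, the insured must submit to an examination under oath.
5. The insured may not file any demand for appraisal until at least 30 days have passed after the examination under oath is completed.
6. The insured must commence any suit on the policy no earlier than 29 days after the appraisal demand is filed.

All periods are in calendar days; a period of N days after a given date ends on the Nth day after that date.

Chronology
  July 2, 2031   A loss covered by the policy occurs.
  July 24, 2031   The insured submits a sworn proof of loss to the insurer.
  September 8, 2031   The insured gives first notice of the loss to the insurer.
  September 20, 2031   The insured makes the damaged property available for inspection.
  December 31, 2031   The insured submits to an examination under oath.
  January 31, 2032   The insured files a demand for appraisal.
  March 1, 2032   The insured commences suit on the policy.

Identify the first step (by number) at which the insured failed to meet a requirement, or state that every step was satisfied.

None — every step was satisfied

(1) due by July 2, 2031 + 78 days = September 18, 2031; July 24, 2031 is within that limit.
(2) the permitted window runs from July 31, 2031 + 22 = August 22, 2031 to July 31, 2031 + 45 = September 14, 2031; September 8, 2031 falls inside that range.
(3) the permitted window runs from July 2, 2031 + 11 = July 13, 2031 to July 2, 2031 + 89 = September 29, 2031; done September 20, 2031, which is between those dates.
(4) due by September 8, 2031 + 115 days = January 1, 2032; December 31, 2031 is within that limit.
(5) permitted from December 31, 2031 + 30 days = January 30, 2032 onward; done January 31, 2032, after the minimum wait.
(6) permitted from January 31, 2032 + 29 days = February 29, 2032 onward; done March 1, 2032, after the minimum wait.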